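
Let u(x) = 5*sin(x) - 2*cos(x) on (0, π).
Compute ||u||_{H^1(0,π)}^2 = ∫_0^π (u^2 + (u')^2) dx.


||u||_{H^1(0,π)}^2 = 29*π

u'(x) = 2*sin(x) + 5*cos(x).
Expand u² and (u')² and integrate term by term on (0, π), using: for integers n ≥ 1, ∫_0^π sin²(nx) dx = ∫_0^π cos²(nx) dx = π/2; for n ≠ n', ∫_0^π sin(nx)sin(n'x) dx = ∫_0^π cos(nx)cos(n'x) dx = 0; and by product-to-sum, ∫_0^π sin(nx)cos(n'x) dx = ½∫_0^π [sin((n+n')x) + sin((n−n')x)] dx, which is 0 when n+n' is even and 2n/(n²−n'²) when n+n' is odd (it need not vanish on (0, π)).
  u² squared terms: (-2)²·∫cos(x)² dx = 4·π/2 = 2*π;  (5)²·∫sin(x)² dx = 25·π/2 = 25*π/2.
  u² cross terms: 2·(-2)·(5)·∫cos(x)·sin(x) dx = -20·(0) = 0.
  So ∫_0^π u² dx = 2*π + 25*π/2 + 0 = 29*π/2.
  (u')² squared terms: (2)²·∫sin(x)² dx = 4·π/2 = 2*π;  (5)²·∫cos(x)² dx = 25·π/2 = 25*π/2.
  (u')² cross terms: 2·(2)·(5)·∫sin(x)·cos(x) dx = 20·(0) = 0.
  So ∫_0^π (u')² dx = 2*π + 25*π/2 + 0 = 29*π/2.
||u||_{H^1}^2 = (29*π/2) + (29*π/2) = 29*π.


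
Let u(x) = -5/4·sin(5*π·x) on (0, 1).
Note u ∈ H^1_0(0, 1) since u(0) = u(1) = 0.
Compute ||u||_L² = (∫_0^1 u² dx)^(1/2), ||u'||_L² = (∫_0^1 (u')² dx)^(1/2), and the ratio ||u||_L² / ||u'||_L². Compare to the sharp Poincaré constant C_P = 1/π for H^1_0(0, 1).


||u||_L² / ||u'||_L² = 1/(5*π) < C_P = 1/π.

u(x) = -5/4·sin(5*π·x), so u'(x) = -25*π*cos(5*π*x)/4.
Writing u(x) = A·sin(kπx/L) with A = -5/4 and k = 5, use ∫_0^L sin²(kπx/L) dx = L/2 and ∫_0^L cos²(kπx/L) dx = L/2.
u² = 25/16·sin²(5*π·x) and (u')² = 625*π^2/16·cos²(5*π·x), and each of sin², cos² integrates to L/2 = 1/2 over (0, 1).
∫_0^1 u² dx = 25/32, so ||u||_L² = 5*sqrt(2)/8.
∫_0^1 (u')² dx = 625*π^2/32, so ||u'||_L² = 25*sqrt(2)*π/8.
Ratio ||u||_L² / ||u'||_L² = 1/(5*π).
Sharp Poincaré constant on H^1_0(0, 1) is C_P = L/π = 1/π, achieved by sin(π·x).
This is the k = 5 harmonic; the ratio L/(kπ) is strictly less than C_P = L/π, consistent with the sharp inequality ||u||_L² ≤ C_P ||u'||_L².


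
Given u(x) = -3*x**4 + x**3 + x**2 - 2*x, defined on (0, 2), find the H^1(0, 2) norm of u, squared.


||u||_{H^1}^2 = 228856/105

The H^1 norm (squared) on an interval (0, L) is
  ||u||_{H^1}^2 = ∫_0^L u(x)^2 dx + ∫_0^L u'(x)^2 dx.
Compute u'(x) = -12*x**3 + 3*x**2 + 2*x - 2.
Then u(x)^2 = 9*x**8 - 6*x**7 - 5*x**6 + 14*x**5 - 3*x**4 - 4*x**3 + 4*x**2 and u'(x)^2 = 144*x**6 - 72*x**5 - 39*x**4 + 60*x**3 - 8*x**2 - 8*x + 4.
Integrate each monomial from 0 to 2 using ∫_0^2 c·x^n dx = c·2^(n+1)/(n+1):
  ∫_0^2 u(x)^2 dx = ∫_0^2 (9*x^8 - 6*x^7 - 5*x^6 + 14*x^5 - 3*x^4 - 4*x^3 + 4*x^2) dx. Term by term:
    ∫_0^2 9*x^8 dx = 512;  ∫_0^2 -6*x^7 dx = -192;  ∫_0^2 -5*x^6 dx = -640/7;
    ∫_0^2 14*x^5 dx = 448/3;  ∫_0^2 -3*x^4 dx = -96/5;  ∫_0^2 -4*x^3 dx = -16;
    ∫_0^2 4*x^2 dx = 32/3.
  Sum: 512 − 192 − 640/7 + 448/3 − 96/5 − 16 + 32/3 = 12368/35.
  ∫_0^2 u'(x)^2 dx = ∫_0^2 (144*x^6 - 72*x^5 - 39*x^4 + 60*x^3 - 8*x^2 - 8*x + 4) dx. Term by term:
    ∫_0^2 144*x^6 dx = 18432/7;  ∫_0^2 -72*x^5 dx = -768;  ∫_0^2 -39*x^4 dx = -1248/5;
    ∫_0^2 60*x^3 dx = 240;  ∫_0^2 -8*x^2 dx = -64/3;  ∫_0^2 -8*x dx = -16;
    ∫_0^2 4 dx = 8.
  Sum: 18432/7 − 768 − 1248/5 + 240 − 64/3 − 16 + 8 = 191752/105.
Adding: ||u||_{H^1}^2 = 12368/35 + 191752/105 = 228856/105.


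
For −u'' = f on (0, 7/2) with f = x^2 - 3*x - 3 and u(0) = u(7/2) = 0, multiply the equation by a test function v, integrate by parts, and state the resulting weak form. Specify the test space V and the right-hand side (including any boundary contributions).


V = H^1_0(0, 7/2) (so v(0) = v(7/2) = 0); weak form: ∫_0^7/2 u'v' dx = ∫_0^7/2 (x^2 - 3*x - 3) v dx for all v ∈ V.

Multiply both sides by a test function v and integrate from 0 to 7/2:
  ∫_0^7/2 −u''(x) v(x) dx = ∫_0^7/2 f(x) v(x) dx.
Integrate the LHS by parts once:
  ∫_0^7/2 −u'' v dx = −[u'(x) v(x)]_0^7/2 + ∫_0^7/2 u'(x) v'(x) dx.
Thus ∫_0^7/2 u'(x) v'(x) dx = ∫_0^7/2 f(x) v(x) dx + [u'(x) v(x)]_0^7/2.
Choose V so that boundary terms are either known or forced to vanish.
u is Dirichlet: u(0) = u(7/2) = 0. Let V = H^1_0(0, 7/2); then v(0) = v(7/2) = 0, and [u' v]_0^7/2 = 0.
Weak formulation: find u (satisfying any essential BC) such that ∫_0^7/2 u'(x) v'(x) dx = ∫_0^7/2 f v dx for all v ∈ V.
Substituting f(x) = x^2 - 3*x - 3, the right-hand side is ∫_0^7/2 (x^2 - 3*x - 3) v dx.


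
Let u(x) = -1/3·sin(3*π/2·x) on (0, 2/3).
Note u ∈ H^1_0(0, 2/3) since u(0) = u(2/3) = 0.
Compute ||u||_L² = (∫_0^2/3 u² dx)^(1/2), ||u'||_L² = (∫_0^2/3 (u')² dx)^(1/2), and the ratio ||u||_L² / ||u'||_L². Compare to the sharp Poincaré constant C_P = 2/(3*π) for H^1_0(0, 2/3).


||u||_L² / ||u'||_L² = 2/(3*π) = C_P.

u(x) = -1/3·sin(3*π/2·x), so u'(x) = -π*cos(3*π*x/2)/2.
Writing u(x) = A·sin(kπx/L) with A = -1/3 and k = 1, use ∫_0^L sin²(kπx/L) dx = L/2 and ∫_0^L cos²(kπx/L) dx = L/2.
u² = 1/9·sin²(3*π/2·x) and (u')² = π^2/4·cos²(3*π/2·x), and each of sin², cos² integrates to L/2 = 1/3 over (0, 2/3).
∫_0^2/3 u² dx = 1/27, so ||u||_L² = sqrt(3)/9.
∫_0^2/3 (u')² dx = π^2/12, so ||u'||_L² = sqrt(3)*π/6.
Ratio ||u||_L² / ||u'||_L² = 2/(3*π).
Sharp Poincaré constant on H^1_0(0, 2/3) is C_P = L/π = 2/(3*π), achieved by sin(3*π/2·x).
This is the k = 1 eigenfunction (up to amplitude), so the ratio equals the sharp Poincaré constant exactly.


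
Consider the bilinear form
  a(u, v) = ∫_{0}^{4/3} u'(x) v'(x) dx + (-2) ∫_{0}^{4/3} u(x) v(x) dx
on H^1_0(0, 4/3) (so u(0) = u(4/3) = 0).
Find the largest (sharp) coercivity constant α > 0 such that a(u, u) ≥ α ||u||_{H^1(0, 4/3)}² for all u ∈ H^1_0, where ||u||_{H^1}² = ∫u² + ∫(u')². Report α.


α = (-32 + 9*π^2)/(16 + 9*π^2)

Coercivity of a(·,·) on H^1_0(0, 4/3) means a(u, u) ≥ α ||u||_{H^1}² for every u ∈ H^1_0.
The interval has length L = 4/3, and Poincaré/coercivity depend only on L. Here a(u, u) = ∫(u')² + (-2)·∫u².
Here c = -2 < 0 with |c| < (π/L)² = 9*π^2/16, so coercivity still holds. The condition a(u,u) ≥ α||u||_{H^1}² reads (1−α)∫(u')² ≥ (α−c)∫u². Any admissible α is ≤ 1 (rapidly oscillating u have ∫u²/∫(u')² → 0), and α = 1 would force 0 ≥ (1−c)∫u², impossible since c < 1; so 1−α > 0. By the sharp Poincaré inequality on H^1_0 of an interval of length L, ∫(u')² ≥ (π/L)²∫u² with equality for the first sine mode sin(π(x−x₀)/L) (x₀ the left endpoint), so the inequality holds for all u iff (1−α)(π/L)² ≥ α − c, i.e. α ≤ ((π/L)² + c)/((π/L)² + 1) = (1 + c(L/π)²)/(1 + (L/π)²). (Direct route, valid since c ≤ 0: Poincaré gives c∫u² ≥ c(L/π)²∫(u')², so a(u,u) ≥ (1 + c(L/π)²)∫(u')², while ||u||_{H^1}² ≤ (1 + (L/π)²)∫(u')²; dividing yields the same α.) With (π/L)² = 9*π^2/16 and c = -2, the largest admissible constant is α = ((π/L)² + c)/((π/L)² + 1).
Simplifying, α = (-32 + 9*π^2)/(16 + 9*π^2).


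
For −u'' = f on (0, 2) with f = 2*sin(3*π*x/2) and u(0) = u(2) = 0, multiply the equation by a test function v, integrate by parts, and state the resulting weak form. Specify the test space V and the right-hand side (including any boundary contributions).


V = H^1_0(0, 2) (so v(0) = v(2) = 0); weak form: ∫_0^2 u'v' dx = ∫_0^2 (2*sin(3*π*x/2)) v dx for all v ∈ V.

Multiply both sides by a test function v and integrate from 0 to 2:
  ∫_0^2 −u''(x) v(x) dx = ∫_0^2 f(x) v(x) dx.
Integrate the LHS by parts once:
  ∫_0^2 −u'' v dx = −[u'(x) v(x)]_0^2 + ∫_0^2 u'(x) v'(x) dx.
Thus ∫_0^2 u'(x) v'(x) dx = ∫_0^2 f(x) v(x) dx + [u'(x) v(x)]_0^2.
Choose V so that boundary terms are either known or forced to vanish.
u is Dirichlet: u(0) = u(2) = 0. Let V = H^1_0(0, 2); then v(0) = v(2) = 0, and [u' v]_0^2 = 0.
Weak formulation: find u (satisfying any essential BC) such that ∫_0^2 u'(x) v'(x) dx = ∫_0^2 f v dx for all v ∈ V.
Substituting f(x) = 2*sin(3*π*x/2), the right-hand side is ∫_0^2 (2*sin(3*π*x/2)) v dx.


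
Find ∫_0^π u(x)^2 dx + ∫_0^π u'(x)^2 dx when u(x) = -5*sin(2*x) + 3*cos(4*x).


||u||_{H^1(0,π)}^2 = 139*π

u'(x) = -12*sin(4*x) - 10*cos(2*x).
Expand u² and (u')² and integrate term by term on (0, π), using: for integers n ≥ 1, ∫_0^π sin²(nx) dx = ∫_0^π cos²(nx) dx = π/2; for n ≠ n', ∫_0^π sin(nx)sin(n'x) dx = ∫_0^π cos(nx)cos(n'x) dx = 0; and by product-to-sum, ∫_0^π sin(nx)cos(n'x) dx = ½∫_0^π [sin((n+n')x) + sin((n−n')x)] dx, which is 0 when n+n' is even and 2n/(n²−n'²) when n+n' is odd (it need not vanish on (0, π)).
  u² squared terms: (-5)²·∫sin(2x)² dx = 25·π/2 = 25*π/2;  (3)²·∫cos(4x)² dx = 9·π/2 = 9*π/2.
  u² cross terms: 2·(-5)·(3)·∫sin(2x)·cos(4x) dx = -30·(0) = 0.
  So ∫_0^π u² dx = 25*π/2 + 9*π/2 + 0 = 17*π.
  (u')² squared terms: (-12)²·∫sin(4x)² dx = 144·π/2 = 72*π;  (-10)²·∫cos(2x)² dx = 100·π/2 = 50*π.
  (u')² cross terms: 2·(-12)·(-10)·∫sin(4x)·cos(2x) dx = 240·(0) = 0.
  So ∫_0^π (u')² dx = 72*π + 50*π + 0 = 122*π.
||u||_{H^1}^2 = (17*π) + (122*π) = 139*π.


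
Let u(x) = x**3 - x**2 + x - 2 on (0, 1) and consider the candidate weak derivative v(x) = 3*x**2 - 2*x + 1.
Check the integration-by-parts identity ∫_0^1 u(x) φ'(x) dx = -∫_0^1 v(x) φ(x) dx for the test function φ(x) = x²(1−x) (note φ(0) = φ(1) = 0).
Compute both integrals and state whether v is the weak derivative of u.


LHS = -1/12, RHS = -1/12. Yes, v = u' weakly.

u(x) = x**3 - x**2 + x - 2, classical derivative u'(x) = 3*x**2 - 2*x + 1.
φ(x) = x²(1−x), so φ'(x) = x*(2 - 3*x).
Note φ(0) = φ(1) = 0, so the boundary term u·φ vanishes.
LHS = ∫_0^1 u(x) φ'(x) dx = ∫_0^1 (-3*x^5 + 5*x^4 - 5*x^3 + 8*x^2 - 4*x) dx. Term by term:
  ∫_0^1 -3*x^5 dx = -1/2;  ∫_0^1 5*x^4 dx = 1;  ∫_0^1 -5*x^3 dx = -5/4;
  ∫_0^1 8*x^2 dx = 8/3;  ∫_0^1 -4*x dx = -2.
Sum: -1/2 + 1 − 5/4 + 8/3 − 2 = -1/12.
So LHS = -1/12.
∫_0^1 v(x) φ(x) dx = ∫_0^1 (-3*x^5 + 5*x^4 - 3*x^3 + x^2) dx. Term by term:
  ∫_0^1 -3*x^5 dx = -1/2;  ∫_0^1 5*x^4 dx = 1;  ∫_0^1 -3*x^3 dx = -3/4;
  ∫_0^1 x^2 dx = 1/3.
Sum: -1/2 + 1 − 3/4 + 1/3 = 1/12.
So RHS = -∫_0^1 v(x) φ(x) dx = -1/12.
LHS = RHS, so the identity holds for this test φ.
Moreover u is smooth here and v(x) = u'(x) = 3*x**2 - 2*x + 1 pointwise, so the identity holds for every test function. Hence v is the weak derivative of u.


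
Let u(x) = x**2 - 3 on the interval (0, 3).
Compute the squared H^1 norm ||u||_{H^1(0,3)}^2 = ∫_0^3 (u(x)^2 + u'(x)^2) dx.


||u||_{H^1}^2 = 288/5

The H^1 norm (squared) on an interval (0, L) is
  ||u||_{H^1}^2 = ∫_0^L u(x)^2 dx + ∫_0^L u'(x)^2 dx.
Compute u'(x) = 2*x.
Then u(x)^2 = x**4 - 6*x**2 + 9 and u'(x)^2 = 4*x**2.
Integrate each monomial from 0 to 3 using ∫_0^3 c·x^n dx = c·3^(n+1)/(n+1):
  ∫_0^3 u(x)^2 dx = ∫_0^3 (x^4 - 6*x^2 + 9) dx. Term by term:
    ∫_0^3 x^4 dx = 243/5;  ∫_0^3 -6*x^2 dx = -54;  ∫_0^3 9 dx = 27.
  Sum: 243/5 − 54 + 27 = 108/5.
  ∫_0^3 u'(x)^2 dx = ∫_0^3 (4*x^2) dx. Term by term:
    ∫_0^3 4*x^2 dx = 36.
Adding: ||u||_{H^1}^2 = 108/5 + 36 = 288/5.


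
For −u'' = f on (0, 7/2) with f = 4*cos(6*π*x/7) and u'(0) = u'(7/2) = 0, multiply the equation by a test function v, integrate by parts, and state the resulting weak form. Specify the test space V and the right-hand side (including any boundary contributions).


V = H^1(0, 7/2) (no boundary constraint on v; u is determined up to an additive constant); weak form: ∫_0^7/2 u'v' dx = ∫_0^7/2 (4*cos(6*π*x/7)) v dx for all v ∈ V.

Multiply both sides by a test function v and integrate from 0 to 7/2:
  ∫_0^7/2 −u''(x) v(x) dx = ∫_0^7/2 f(x) v(x) dx.
Integrate the LHS by parts once:
  ∫_0^7/2 −u'' v dx = −[u'(x) v(x)]_0^7/2 + ∫_0^7/2 u'(x) v'(x) dx.
Thus ∫_0^7/2 u'(x) v'(x) dx = ∫_0^7/2 f(x) v(x) dx + [u'(x) v(x)]_0^7/2.
Choose V so that boundary terms are either known or forced to vanish.
u has homogeneous Neumann: u'(0) = u'(7/2) = 0. So [u' v]_0^7/2 = 0·v(7/2) − 0·v(0) = 0 for any v; take V = H^1(0, 7/2).
Weak formulation: find u (satisfying any essential BC) such that ∫_0^7/2 u'(x) v'(x) dx = ∫_0^7/2 f v dx for all v ∈ V (homogeneous Neumann, so boundary terms vanish).
Substituting f(x) = 4*cos(6*π*x/7), the right-hand side is ∫_0^7/2 (4*cos(6*π*x/7)) v dx.
Compatibility check (pure Neumann): taking v ≡ 1 ∈ V gives 0 = ∫_0^7/2 f dx + (0) − (0), i.e. ∫_0^7/2 f dx must equal u'(0) − u'(7/2) = 0. Indeed ∫_0^7/2 (4*cos(6*π*x/7)) dx = 0, so the data are compatible. The solution is then unique only up to an additive constant (fix it e.g. by requiring ∫_0^7/2 u dx = 0).


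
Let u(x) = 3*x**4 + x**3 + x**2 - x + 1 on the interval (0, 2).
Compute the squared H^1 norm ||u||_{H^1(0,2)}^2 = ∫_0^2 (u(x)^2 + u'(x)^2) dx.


||u||_{H^1}^2 = 158688/35

The H^1 norm (squared) on an interval (0, L) is
  ||u||_{H^1}^2 = ∫_0^L u(x)^2 dx + ∫_0^L u'(x)^2 dx.
Compute u'(x) = 12*x**3 + 3*x**2 + 2*x - 1.
Then u(x)^2 = 9*x**8 + 6*x**7 + 7*x**6 - 4*x**5 + 5*x**4 + 3*x**2 - 2*x + 1 and u'(x)^2 = 144*x**6 + 72*x**5 + 57*x**4 - 12*x**3 - 2*x**2 - 4*x + 1.
Integrate each monomial from 0 to 2 using ∫_0^2 c·x^n dx = c·2^(n+1)/(n+1):
  ∫_0^2 u(x)^2 dx = ∫_0^2 (9*x^8 + 6*x^7 + 7*x^6 - 4*x^5 + 5*x^4 + 3*x^2 - 2*x + 1) dx. Term by term:
    ∫_0^2 9*x^8 dx = 512;  ∫_0^2 6*x^7 dx = 192;  ∫_0^2 7*x^6 dx = 128;
    ∫_0^2 -4*x^5 dx = -128/3;  ∫_0^2 5*x^4 dx = 32;  ∫_0^2 3*x^2 dx = 8;
    ∫_0^2 -2*x dx = -4;  ∫_0^2 1 dx = 2.
  Sum: 512 + 192 + 128 − 128/3 + 32 + 8 − 4 + 2 = 2482/3.
  ∫_0^2 u'(x)^2 dx = ∫_0^2 (144*x^6 + 72*x^5 + 57*x^4 - 12*x^3 - 2*x^2 - 4*x + 1) dx. Term by term:
    ∫_0^2 144*x^6 dx = 18432/7;  ∫_0^2 72*x^5 dx = 768;  ∫_0^2 57*x^4 dx = 1824/5;
    ∫_0^2 -12*x^3 dx = -48;  ∫_0^2 -2*x^2 dx = -16/3;  ∫_0^2 -4*x dx = -8;
    ∫_0^2 1 dx = 2.
  Sum: 18432/7 + 768 + 1824/5 − 48 − 16/3 − 8 + 2 = 389194/105.
Adding: ||u||_{H^1}^2 = 2482/3 + 389194/105 = 158688/35.


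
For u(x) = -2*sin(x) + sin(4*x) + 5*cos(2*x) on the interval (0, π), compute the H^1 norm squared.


||u||_{H^1(0,π)}^2 = 200/3 + 75*π

u'(x) = -10*sin(2*x) - 2*cos(x) + 4*cos(4*x).
Expand u² and (u')² and integrate term by term on (0, π), using: for integers n ≥ 1, ∫_0^π sin²(nx) dx = ∫_0^π cos²(nx) dx = π/2; for n ≠ n', ∫_0^π sin(nx)sin(n'x) dx = ∫_0^π cos(nx)cos(n'x) dx = 0; and by product-to-sum, ∫_0^π sin(nx)cos(n'x) dx = ½∫_0^π [sin((n+n')x) + sin((n−n')x)] dx, which is 0 when n+n' is even and 2n/(n²−n'²) when n+n' is odd (it need not vanish on (0, π)).
  u² squared terms: (-2)²·∫sin(x)² dx = 4·π/2 = 2*π;  (5)²·∫cos(2x)² dx = 25·π/2 = 25*π/2;  (1)²·∫sin(4x)² dx = 1·π/2 = π/2.
  u² cross terms: 2·(-2)·(5)·∫sin(x)·cos(2x) dx = -20·(-2/3) = 40/3;  2·(-2)·(1)·∫sin(x)·sin(4x) dx = -4·(0) = 0;  2·(5)·(1)·∫cos(2x)·sin(4x) dx = 10·(0) = 0.
  So ∫_0^π u² dx = 2*π + 25*π/2 + π/2 + 40/3 + 0 + 0 = 40/3 + 15*π.
  (u')² squared terms: (-10)²·∫sin(2x)² dx = 100·π/2 = 50*π;  (-2)²·∫cos(x)² dx = 4·π/2 = 2*π;  (4)²·∫cos(4x)² dx = 16·π/2 = 8*π.
  (u')² cross terms: 2·(-10)·(-2)·∫sin(2x)·cos(x) dx = 40·(4/3) = 160/3;  2·(-10)·(4)·∫sin(2x)·cos(4x) dx = -80·(0) = 0;  2·(-2)·(4)·∫cos(x)·cos(4x) dx = -16·(0) = 0.
  So ∫_0^π (u')² dx = 50*π + 2*π + 8*π + 160/3 + 0 + 0 = 160/3 + 60*π.
||u||_{H^1}^2 = (40/3 + 15*π) + (160/3 + 60*π) = 200/3 + 75*π.


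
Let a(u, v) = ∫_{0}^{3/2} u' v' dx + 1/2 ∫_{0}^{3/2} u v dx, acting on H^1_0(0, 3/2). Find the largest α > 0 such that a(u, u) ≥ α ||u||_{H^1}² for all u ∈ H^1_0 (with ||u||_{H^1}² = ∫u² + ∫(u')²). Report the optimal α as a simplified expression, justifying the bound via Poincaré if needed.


α = (9 + 8*π^2)/(2*(9 + 4*π^2))

Coercivity of a(·,·) on H^1_0(0, 3/2) means a(u, u) ≥ α ||u||_{H^1}² for every u ∈ H^1_0.
The interval has length L = 3/2, and Poincaré/coercivity depend only on L. Here a(u, u) = ∫(u')² + (1/2)·∫u².
Here 0 < c = 1/2 < 1. The condition a(u,u) ≥ α||u||_{H^1}² reads (1−α)∫(u')² ≥ (α−c)∫u². Any admissible α is ≤ 1 (rapidly oscillating u have ∫u²/∫(u')² → 0), and α = 1 would force 0 ≥ (1−c)∫u², impossible since c < 1; so 1−α > 0. By the sharp Poincaré inequality on H^1_0 of an interval of length L, ∫(u')² ≥ (π/L)²∫u² with equality for the first sine mode sin(π(x−x₀)/L) (x₀ the left endpoint), so the inequality holds for all u iff (1−α)(π/L)² ≥ α − c, i.e. α ≤ ((π/L)² + c)/((π/L)² + 1) = (1 + c(L/π)²)/(1 + (L/π)²). With (π/L)² = 4*π^2/9 and c = 1/2, the largest admissible constant is α = ((π/L)² + c)/((π/L)² + 1).
Simplifying, α = (9 + 8*π^2)/(2*(9 + 4*π^2)).


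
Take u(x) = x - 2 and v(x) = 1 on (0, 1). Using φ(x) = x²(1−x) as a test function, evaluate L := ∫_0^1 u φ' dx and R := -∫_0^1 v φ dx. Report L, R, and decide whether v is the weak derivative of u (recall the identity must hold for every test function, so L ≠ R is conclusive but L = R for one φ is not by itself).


LHS = -1/12, RHS = -1/12. Yes, v = u' weakly.

u(x) = x - 2, classical derivative u'(x) = 1.
φ(x) = x²(1−x), so φ'(x) = x*(2 - 3*x).
Note φ(0) = φ(1) = 0, so the boundary term u·φ vanishes.
LHS = ∫_0^1 u(x) φ'(x) dx = ∫_0^1 (-3*x^3 + 8*x^2 - 4*x) dx. Term by term:
  ∫_0^1 -3*x^3 dx = -3/4;  ∫_0^1 8*x^2 dx = 8/3;  ∫_0^1 -4*x dx = -2.
Sum: -3/4 + 8/3 − 2 = -1/12.
So LHS = -1/12.
∫_0^1 v(x) φ(x) dx = ∫_0^1 (-x^3 + x^2) dx. Term by term:
  ∫_0^1 -x^3 dx = -1/4;  ∫_0^1 x^2 dx = 1/3.
Sum: -1/4 + 1/3 = 1/12.
So RHS = -∫_0^1 v(x) φ(x) dx = -1/12.
LHS = RHS, so the identity holds for this test φ.
Moreover u is smooth here and v(x) = u'(x) = 1 pointwise, so the identity holds for every test function. Hence v is the weak derivative of u.


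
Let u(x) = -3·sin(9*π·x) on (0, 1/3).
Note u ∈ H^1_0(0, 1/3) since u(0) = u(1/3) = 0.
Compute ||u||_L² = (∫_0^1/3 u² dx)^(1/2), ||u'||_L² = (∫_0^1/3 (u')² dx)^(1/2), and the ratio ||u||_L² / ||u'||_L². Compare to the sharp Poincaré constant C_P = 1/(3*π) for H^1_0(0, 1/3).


||u||_L² / ||u'||_L² = 1/(9*π) < C_P = 1/(3*π).

u(x) = -3·sin(9*π·x), so u'(x) = -27*π*cos(9*π*x).
Writing u(x) = A·sin(kπx/L) with A = -3 and k = 3, use ∫_0^L sin²(kπx/L) dx = L/2 and ∫_0^L cos²(kπx/L) dx = L/2.
u² = 9·sin²(9*π·x) and (u')² = 729*π^2·cos²(9*π·x), and each of sin², cos² integrates to L/2 = 1/6 over (0, 1/3).
∫_0^1/3 u² dx = 3/2, so ||u||_L² = sqrt(6)/2.
∫_0^1/3 (u')² dx = 243*π^2/2, so ||u'||_L² = 9*sqrt(6)*π/2.
Ratio ||u||_L² / ||u'||_L² = 1/(9*π).
Sharp Poincaré constant on H^1_0(0, 1/3) is C_P = L/π = 1/(3*π), achieved by sin(3*π·x).
This is the k = 3 harmonic; the ratio L/(kπ) is strictly less than C_P = L/π, consistent with the sharp inequality ||u||_L² ≤ C_P ||u'||_L².


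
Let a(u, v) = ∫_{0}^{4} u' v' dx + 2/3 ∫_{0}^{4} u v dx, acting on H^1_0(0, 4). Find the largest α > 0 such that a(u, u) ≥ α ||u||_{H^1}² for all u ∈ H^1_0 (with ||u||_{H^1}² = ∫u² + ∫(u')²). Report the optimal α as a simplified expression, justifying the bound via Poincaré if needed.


α = (π^2 + 32/3)/(π^2 + 16)

Coercivity of a(·,·) on H^1_0(0, 4) means a(u, u) ≥ α ||u||_{H^1}² for every u ∈ H^1_0.
The interval has length L = 4, and Poincaré/coercivity depend only on L. Here a(u, u) = ∫(u')² + (2/3)·∫u².
Here 0 < c = 2/3 < 1. The condition a(u,u) ≥ α||u||_{H^1}² reads (1−α)∫(u')² ≥ (α−c)∫u². Any admissible α is ≤ 1 (rapidly oscillating u have ∫u²/∫(u')² → 0), and α = 1 would force 0 ≥ (1−c)∫u², impossible since c < 1; so 1−α > 0. By the sharp Poincaré inequality on H^1_0 of an interval of length L, ∫(u')² ≥ (π/L)²∫u² with equality for the first sine mode sin(π(x−x₀)/L) (x₀ the left endpoint), so the inequality holds for all u iff (1−α)(π/L)² ≥ α − c, i.e. α ≤ ((π/L)² + c)/((π/L)² + 1) = (1 + c(L/π)²)/(1 + (L/π)²). With (π/L)² = π^2/16 and c = 2/3, the largest admissible constant is α = ((π/L)² + c)/((π/L)² + 1).
Simplifying, α = (π^2 + 32/3)/(π^2 + 16).


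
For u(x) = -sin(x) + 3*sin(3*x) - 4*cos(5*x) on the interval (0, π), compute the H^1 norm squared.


||u||_{H^1(0,π)}^2 = 254*π

u'(x) = 20*sin(5*x) - cos(x) + 9*cos(3*x).
Expand u² and (u')² and integrate term by term on (0, π), using: for integers n ≥ 1, ∫_0^π sin²(nx) dx = ∫_0^π cos²(nx) dx = π/2; for n ≠ n', ∫_0^π sin(nx)sin(n'x) dx = ∫_0^π cos(nx)cos(n'x) dx = 0; and by product-to-sum, ∫_0^π sin(nx)cos(n'x) dx = ½∫_0^π [sin((n+n')x) + sin((n−n')x)] dx, which is 0 when n+n' is even and 2n/(n²−n'²) when n+n' is odd (it need not vanish on (0, π)).
  u² squared terms: (-1)²·∫sin(x)² dx = 1·π/2 = π/2;  (-4)²·∫cos(5x)² dx = 16·π/2 = 8*π;  (3)²·∫sin(3x)² dx = 9·π/2 = 9*π/2.
  u² cross terms: 2·(-1)·(-4)·∫sin(x)·cos(5x) dx = 8·(0) = 0;  2·(-1)·(3)·∫sin(x)·sin(3x) dx = -6·(0) = 0;  2·(-4)·(3)·∫cos(5x)·sin(3x) dx = -24·(0) = 0.
  So ∫_0^π u² dx = π/2 + 8*π + 9*π/2 + 0 + 0 + 0 = 13*π.
  (u')² squared terms: (-1)²·∫cos(x)² dx = 1·π/2 = π/2;  (9)²·∫cos(3x)² dx = 81·π/2 = 81*π/2;  (20)²·∫sin(5x)² dx = 400·π/2 = 200*π.
  (u')² cross terms: 2·(-1)·(9)·∫cos(x)·cos(3x) dx = -18·(0) = 0;  2·(-1)·(20)·∫cos(x)·sin(5x) dx = -40·(0) = 0;  2·(9)·(20)·∫cos(3x)·sin(5x) dx = 360·(0) = 0.
  So ∫_0^π (u')² dx = π/2 + 81*π/2 + 200*π + 0 + 0 + 0 = 241*π.
||u||_{H^1}^2 = (13*π) + (241*π) = 254*π.


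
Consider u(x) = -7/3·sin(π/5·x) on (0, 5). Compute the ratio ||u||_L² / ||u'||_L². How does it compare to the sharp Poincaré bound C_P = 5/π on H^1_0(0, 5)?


||u||_L² / ||u'||_L² = 5/π = C_P.

u(x) = -7/3·sin(π/5·x), so u'(x) = -7*π*cos(π*x/5)/15.
Writing u(x) = A·sin(kπx/L) with A = -7/3 and k = 1, use ∫_0^L sin²(kπx/L) dx = L/2 and ∫_0^L cos²(kπx/L) dx = L/2.
u² = 49/9·sin²(π/5·x) and (u')² = 49*π^2/225·cos²(π/5·x), and each of sin², cos² integrates to L/2 = 5/2 over (0, 5).
∫_0^5 u² dx = 245/18, so ||u||_L² = 7*sqrt(10)/6.
∫_0^5 (u')² dx = 49*π^2/90, so ||u'||_L² = 7*sqrt(10)*π/30.
Ratio ||u||_L² / ||u'||_L² = 5/π.
Sharp Poincaré constant on H^1_0(0, 5) is C_P = L/π = 5/π, achieved by sin(π/5·x).
This is the k = 1 eigenfunction (up to amplitude), so the ratio equals the sharp Poincaré constant exactly.


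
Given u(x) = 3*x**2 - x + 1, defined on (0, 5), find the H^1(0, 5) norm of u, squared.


||u||_{H^1}^2 = 37885/6

The H^1 norm (squared) on an interval (0, L) is
  ||u||_{H^1}^2 = ∫_0^L u(x)^2 dx + ∫_0^L u'(x)^2 dx.
Compute u'(x) = 6*x - 1.
Then u(x)^2 = 9*x**4 - 6*x**3 + 7*x**2 - 2*x + 1 and u'(x)^2 = 36*x**2 - 12*x + 1.
Integrate each monomial from 0 to 5 using ∫_0^5 c·x^n dx = c·5^(n+1)/(n+1):
  ∫_0^5 u(x)^2 dx = ∫_0^5 (9*x^4 - 6*x^3 + 7*x^2 - 2*x + 1) dx. Term by term:
    ∫_0^5 9*x^4 dx = 5625;  ∫_0^5 -6*x^3 dx = -1875/2;  ∫_0^5 7*x^2 dx = 875/3;
    ∫_0^5 -2*x dx = -25;  ∫_0^5 1 dx = 5.
  Sum: 5625 − 1875/2 + 875/3 − 25 + 5 = 29755/6.
  ∫_0^5 u'(x)^2 dx = ∫_0^5 (36*x^2 - 12*x + 1) dx. Term by term:
    ∫_0^5 36*x^2 dx = 1500;  ∫_0^5 -12*x dx = -150;  ∫_0^5 1 dx = 5.
  Sum: 1500 − 150 + 5 = 1355.
Adding: ||u||_{H^1}^2 = 29755/6 + 1355 = 37885/6.


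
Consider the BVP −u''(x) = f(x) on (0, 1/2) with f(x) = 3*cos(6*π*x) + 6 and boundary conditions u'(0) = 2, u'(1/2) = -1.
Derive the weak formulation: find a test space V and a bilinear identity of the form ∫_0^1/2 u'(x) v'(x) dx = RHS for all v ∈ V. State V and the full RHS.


V = H^1(0, 1/2) (v unrestricted at boundary; u is determined up to an additive constant); weak form: ∫_0^1/2 u'v' dx = ∫_0^1/2 (3*cos(6*π*x) + 6) v dx − v(1/2) − 2·v(0) for all v ∈ V.

Multiply both sides by a test function v and integrate from 0 to 1/2:
  ∫_0^1/2 −u''(x) v(x) dx = ∫_0^1/2 f(x) v(x) dx.
Integrate the LHS by parts once:
  ∫_0^1/2 −u'' v dx = −[u'(x) v(x)]_0^1/2 + ∫_0^1/2 u'(x) v'(x) dx.
Thus ∫_0^1/2 u'(x) v'(x) dx = ∫_0^1/2 f(x) v(x) dx + [u'(x) v(x)]_0^1/2.
Choose V so that boundary terms are either known or forced to vanish.
u has inhomogeneous Neumann u'(0) = 2, u'(1/2) = -1. [u' v]_0^1/2 = (-1)·v(1/2) − (2)·v(0) = − v(1/2) − 2·v(0). Take V = H^1(0, 1/2); boundary term becomes part of RHS.
Weak formulation: find u (satisfying any essential BC) such that ∫_0^1/2 u'(x) v'(x) dx = ∫_0^1/2 f v dx − v(1/2) − 2·v(0) for all v ∈ V (Neumann data are natural BCs: they enter the RHS as boundary terms).
Substituting f(x) = 3*cos(6*π*x) + 6, the right-hand side is ∫_0^1/2 (3*cos(6*π*x) + 6) v dx − v(1/2) − 2·v(0).
Compatibility check (pure Neumann): taking v ≡ 1 ∈ V gives 0 = ∫_0^1/2 f dx + (-1) − (2), i.e. ∫_0^1/2 f dx must equal u'(0) − u'(1/2) = 3. Indeed ∫_0^1/2 (3*cos(6*π*x) + 6) dx = 3, so the data are compatible. The solution is then unique only up to an additive constant (fix it e.g. by requiring ∫_0^1/2 u dx = 0).


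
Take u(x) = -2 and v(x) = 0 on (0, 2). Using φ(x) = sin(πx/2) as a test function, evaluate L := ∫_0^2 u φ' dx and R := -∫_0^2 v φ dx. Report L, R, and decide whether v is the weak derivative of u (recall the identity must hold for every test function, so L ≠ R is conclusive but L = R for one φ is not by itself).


LHS = 0, RHS = 0. Yes, v = u' weakly.

u(x) = -2, classical derivative u'(x) = 0.
φ(x) = sin(πx/2), so φ'(x) = π*cos(π*x/2)/2.
Note φ(0) = φ(2) = 0, so the boundary term u·φ vanishes.
LHS = ∫_0^2 u(x) φ'(x) dx = ∫_0^2 (-π*cos(π*x/2)) dx. Term by term:
  ∫_0^2 -π*cos(π*x/2) dx = 0.
So LHS = 0.
∫_0^2 v(x) φ(x) dx = ∫_0^2 (0) dx. Term by term:
  ∫_0^2 0 dx = 0.
So RHS = -∫_0^2 v(x) φ(x) dx = 0.
LHS = RHS, so the identity holds for this test φ.
Moreover u is smooth here and v(x) = u'(x) = 0 pointwise, so the identity holds for every test function. Hence v is the weak derivative of u.


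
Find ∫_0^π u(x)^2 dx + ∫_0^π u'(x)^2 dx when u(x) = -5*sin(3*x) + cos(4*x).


||u||_{H^1(0,π)}^2 = 1020/7 + 267*π/2

u'(x) = -4*sin(4*x) - 15*cos(3*x).
Expand u² and (u')² and integrate term by term on (0, π), using: for integers n ≥ 1, ∫_0^π sin²(nx) dx = ∫_0^π cos²(nx) dx = π/2; for n ≠ n', ∫_0^π sin(nx)sin(n'x) dx = ∫_0^π cos(nx)cos(n'x) dx = 0; and by product-to-sum, ∫_0^π sin(nx)cos(n'x) dx = ½∫_0^π [sin((n+n')x) + sin((n−n')x)] dx, which is 0 when n+n' is even and 2n/(n²−n'²) when n+n' is odd (it need not vanish on (0, π)).
  u² squared terms: (-5)²·∫sin(3x)² dx = 25·π/2 = 25*π/2;  (1)²·∫cos(4x)² dx = 1·π/2 = π/2.
  u² cross terms: 2·(-5)·(1)·∫sin(3x)·cos(4x) dx = -10·(-6/7) = 60/7.
  So ∫_0^π u² dx = 25*π/2 + π/2 + 60/7 = 60/7 + 13*π.
  (u')² squared terms: (-15)²·∫cos(3x)² dx = 225·π/2 = 225*π/2;  (-4)²·∫sin(4x)² dx = 16·π/2 = 8*π.
  (u')² cross terms: 2·(-15)·(-4)·∫cos(3x)·sin(4x) dx = 120·(8/7) = 960/7.
  So ∫_0^π (u')² dx = 225*π/2 + 8*π + 960/7 = 960/7 + 241*π/2.
||u||_{H^1}^2 = (60/7 + 13*π) + (960/7 + 241*π/2) = 1020/7 + 267*π/2.


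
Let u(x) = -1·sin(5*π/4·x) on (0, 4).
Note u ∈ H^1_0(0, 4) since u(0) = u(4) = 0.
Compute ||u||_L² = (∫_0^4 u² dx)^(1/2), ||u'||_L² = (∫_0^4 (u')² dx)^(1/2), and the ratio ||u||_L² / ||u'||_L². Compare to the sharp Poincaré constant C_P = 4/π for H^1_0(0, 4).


||u||_L² / ||u'||_L² = 4/(5*π) < C_P = 4/π.

u(x) = -1·sin(5*π/4·x), so u'(x) = -5*π*cos(5*π*x/4)/4.
Writing u(x) = A·sin(kπx/L) with A = -1 and k = 5, use ∫_0^L sin²(kπx/L) dx = L/2 and ∫_0^L cos²(kπx/L) dx = L/2.
u² = 1·sin²(5*π/4·x) and (u')² = 25*π^2/16·cos²(5*π/4·x), and each of sin², cos² integrates to L/2 = 2 over (0, 4).
∫_0^4 u² dx = 2, so ||u||_L² = sqrt(2).
∫_0^4 (u')² dx = 25*π^2/8, so ||u'||_L² = 5*sqrt(2)*π/4.
Ratio ||u||_L² / ||u'||_L² = 4/(5*π).
Sharp Poincaré constant on H^1_0(0, 4) is C_P = L/π = 4/π, achieved by sin(π/4·x).
This is the k = 5 harmonic; the ratio L/(kπ) is strictly less than C_P = L/π, consistent with the sharp inequality ||u||_L² ≤ C_P ||u'||_L².


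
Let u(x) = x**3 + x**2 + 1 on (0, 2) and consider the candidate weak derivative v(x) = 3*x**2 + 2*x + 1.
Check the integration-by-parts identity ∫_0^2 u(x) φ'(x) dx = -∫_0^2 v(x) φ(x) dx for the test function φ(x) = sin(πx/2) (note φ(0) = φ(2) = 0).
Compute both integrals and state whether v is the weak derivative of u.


LHS = -32/π + 96/π^3, RHS = -36/π + 96/π^3. No, v is not the weak derivative of u.

u(x) = x**3 + x**2 + 1, classical derivative u'(x) = 3*x**2 + 2*x.
φ(x) = sin(πx/2), so φ'(x) = π*cos(π*x/2)/2.
Note φ(0) = φ(2) = 0, so the boundary term u·φ vanishes.
LHS = ∫_0^2 u(x) φ'(x) dx = ∫_0^2 (π*x^3*cos(π*x/2)/2 + π*x^2*cos(π*x/2)/2 + π*cos(π*x/2)/2) dx. Term by term:
  ∫_0^2 π*cos(π*x/2)/2 dx = 0;  ∫_0^2 π*x^2*cos(π*x/2)/2 dx = -8/π;  ∫_0^2 π*x^3*cos(π*x/2)/2 dx = -24/π + 96/π^3.
Sum: 0 − 8/π + -24/π + 96/π^3 = -32/π + 96/π^3.
So LHS = -32/π + 96/π^3.
∫_0^2 v(x) φ(x) dx = ∫_0^2 (3*x^2*sin(π*x/2) + 2*x*sin(π*x/2) + sin(π*x/2)) dx. Term by term:
  ∫_0^2 2*x*sin(π*x/2) dx = 8/π;  ∫_0^2 3*x^2*sin(π*x/2) dx = -96/π^3 + 24/π;  ∫_0^2 sin(π*x/2) dx = 4/π.
Sum: 8/π + -96/π^3 + 24/π + 4/π = -96/π^3 + 36/π.
So RHS = -∫_0^2 v(x) φ(x) dx = -36/π + 96/π^3.
LHS − RHS = 4/π ≠ 0, so the identity fails.
(For a valid weak derivative the identity must hold for EVERY test function, in particular this one. The failure shows v is NOT the weak derivative of u.)
Correct weak derivative would be u'(x) = 3*x**2 + 2*x.


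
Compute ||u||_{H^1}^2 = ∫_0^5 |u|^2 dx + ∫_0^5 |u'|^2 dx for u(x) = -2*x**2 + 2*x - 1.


||u||_{H^1}^2 = 2025

The H^1 norm (squared) on an interval (0, L) is
  ||u||_{H^1}^2 = ∫_0^L u(x)^2 dx + ∫_0^L u'(x)^2 dx.
Compute u'(x) = 2 - 4*x.
Then u(x)^2 = 4*x**4 - 8*x**3 + 8*x**2 - 4*x + 1 and u'(x)^2 = 16*x**2 - 16*x + 4.
Integrate each monomial from 0 to 5 using ∫_0^5 c·x^n dx = c·5^(n+1)/(n+1):
  ∫_0^5 u(x)^2 dx = ∫_0^5 (4*x^4 - 8*x^3 + 8*x^2 - 4*x + 1) dx. Term by term:
    ∫_0^5 4*x^4 dx = 2500;  ∫_0^5 -8*x^3 dx = -1250;  ∫_0^5 8*x^2 dx = 1000/3;
    ∫_0^5 -4*x dx = -50;  ∫_0^5 1 dx = 5.
  Sum: 2500 − 1250 + 1000/3 − 50 + 5 = 4615/3.
  ∫_0^5 u'(x)^2 dx = ∫_0^5 (16*x^2 - 16*x + 4) dx. Term by term:
    ∫_0^5 16*x^2 dx = 2000/3;  ∫_0^5 -16*x dx = -200;  ∫_0^5 4 dx = 20.
  Sum: 2000/3 − 200 + 20 = 1460/3.
Adding: ||u||_{H^1}^2 = 4615/3 + 1460/3 = 2025.


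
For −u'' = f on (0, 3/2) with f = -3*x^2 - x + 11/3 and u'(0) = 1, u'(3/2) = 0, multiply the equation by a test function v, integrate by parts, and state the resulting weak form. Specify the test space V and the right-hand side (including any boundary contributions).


V = H^1(0, 3/2) (v unrestricted at boundary; u is determined up to an additive constant); weak form: ∫_0^3/2 u'v' dx = ∫_0^3/2 (-3*x^2 - x + 11/3) v dx − v(0) for all v ∈ V.

Multiply both sides by a test function v and integrate from 0 to 3/2:
  ∫_0^3/2 −u''(x) v(x) dx = ∫_0^3/2 f(x) v(x) dx.
Integrate the LHS by parts once:
  ∫_0^3/2 −u'' v dx = −[u'(x) v(x)]_0^3/2 + ∫_0^3/2 u'(x) v'(x) dx.
Thus ∫_0^3/2 u'(x) v'(x) dx = ∫_0^3/2 f(x) v(x) dx + [u'(x) v(x)]_0^3/2.
Choose V so that boundary terms are either known or forced to vanish.
u has inhomogeneous Neumann u'(0) = 1, u'(3/2) = 0. [u' v]_0^3/2 = (0)·v(3/2) − (1)·v(0) = − v(0). Take V = H^1(0, 3/2); boundary term becomes part of RHS.
Weak formulation: find u (satisfying any essential BC) such that ∫_0^3/2 u'(x) v'(x) dx = ∫_0^3/2 f v dx − v(0) for all v ∈ V (Neumann data are natural BCs: they enter the RHS as boundary terms).
Substituting f(x) = -3*x^2 - x + 11/3, the right-hand side is ∫_0^3/2 (-3*x^2 - x + 11/3) v dx − v(0).
Compatibility check (pure Neumann): taking v ≡ 1 ∈ V gives 0 = ∫_0^3/2 f dx + (0) − (1), i.e. ∫_0^3/2 f dx must equal u'(0) − u'(3/2) = 1. Indeed ∫_0^3/2 (-3*x^2 - x + 11/3) dx = 1, so the data are compatible. The solution is then unique only up to an additive constant (fix it e.g. by requiring ∫_0^3/2 u dx = 0).


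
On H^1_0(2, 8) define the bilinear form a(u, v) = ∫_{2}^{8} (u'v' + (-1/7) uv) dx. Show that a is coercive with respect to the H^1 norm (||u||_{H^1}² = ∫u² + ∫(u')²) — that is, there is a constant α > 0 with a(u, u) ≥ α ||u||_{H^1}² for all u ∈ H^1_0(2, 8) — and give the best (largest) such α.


α = (-36/7 + π^2)/(π^2 + 36)

Coercivity of a(·,·) on H^1_0(2, 8) means a(u, u) ≥ α ||u||_{H^1}² for every u ∈ H^1_0.
The interval has length L = 6, and Poincaré/coercivity depend only on L. Here a(u, u) = ∫(u')² + (-1/7)·∫u².
Here c = -1/7 < 0 with |c| < (π/L)² = π^2/36, so coercivity still holds. The condition a(u,u) ≥ α||u||_{H^1}² reads (1−α)∫(u')² ≥ (α−c)∫u². Any admissible α is ≤ 1 (rapidly oscillating u have ∫u²/∫(u')² → 0), and α = 1 would force 0 ≥ (1−c)∫u², impossible since c < 1; so 1−α > 0. By the sharp Poincaré inequality on H^1_0 of an interval of length L, ∫(u')² ≥ (π/L)²∫u² with equality for the first sine mode sin(π(x−x₀)/L) (x₀ the left endpoint), so the inequality holds for all u iff (1−α)(π/L)² ≥ α − c, i.e. α ≤ ((π/L)² + c)/((π/L)² + 1) = (1 + c(L/π)²)/(1 + (L/π)²). (Direct route, valid since c ≤ 0: Poincaré gives c∫u² ≥ c(L/π)²∫(u')², so a(u,u) ≥ (1 + c(L/π)²)∫(u')², while ||u||_{H^1}² ≤ (1 + (L/π)²)∫(u')²; dividing yields the same α.) With (π/L)² = π^2/36 and c = -1/7, the largest admissible constant is α = ((π/L)² + c)/((π/L)² + 1).
Simplifying, α = (-36/7 + π^2)/(π^2 + 36).


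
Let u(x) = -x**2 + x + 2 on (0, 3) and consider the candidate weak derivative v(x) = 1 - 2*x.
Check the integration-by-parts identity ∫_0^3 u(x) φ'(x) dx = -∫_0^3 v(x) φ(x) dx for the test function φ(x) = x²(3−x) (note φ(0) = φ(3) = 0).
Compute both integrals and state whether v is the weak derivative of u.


LHS = 351/20, RHS = 351/20. Yes, v = u' weakly.

u(x) = -x**2 + x + 2, classical derivative u'(x) = 1 - 2*x.
φ(x) = x²(3−x), so φ'(x) = 3*x*(2 - x).
Note φ(0) = φ(3) = 0, so the boundary term u·φ vanishes.
LHS = ∫_0^3 u(x) φ'(x) dx = ∫_0^3 (3*x^4 - 9*x^3 + 12*x) dx. Term by term:
  ∫_0^3 3*x^4 dx = 729/5;  ∫_0^3 -9*x^3 dx = -729/4;  ∫_0^3 12*x dx = 54.
Sum: 729/5 − 729/4 + 54 = 351/20.
So LHS = 351/20.
∫_0^3 v(x) φ(x) dx = ∫_0^3 (2*x^4 - 7*x^3 + 3*x^2) dx. Term by term:
  ∫_0^3 2*x^4 dx = 486/5;  ∫_0^3 -7*x^3 dx = -567/4;  ∫_0^3 3*x^2 dx = 27.
Sum: 486/5 − 567/4 + 27 = -351/20.
So RHS = -∫_0^3 v(x) φ(x) dx = 351/20.
LHS = RHS, so the identity holds for this test φ.
Moreover u is smooth here and v(x) = u'(x) = 1 - 2*x pointwise, so the identity holds for every test function. Hence v is the weak derivative of u.


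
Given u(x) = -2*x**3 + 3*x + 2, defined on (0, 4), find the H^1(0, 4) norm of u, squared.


||u||_{H^1}^2 = 466812/35

The H^1 norm (squared) on an interval (0, L) is
  ||u||_{H^1}^2 = ∫_0^L u(x)^2 dx + ∫_0^L u'(x)^2 dx.
Compute u'(x) = 3 - 6*x**2.
Then u(x)^2 = 4*x**6 - 12*x**4 - 8*x**3 + 9*x**2 + 12*x + 4 and u'(x)^2 = 36*x**4 - 36*x**2 + 9.
Integrate each monomial from 0 to 4 using ∫_0^4 c·x^n dx = c·4^(n+1)/(n+1):
  ∫_0^4 u(x)^2 dx = ∫_0^4 (4*x^6 - 12*x^4 - 8*x^3 + 9*x^2 + 12*x + 4) dx. Term by term:
    ∫_0^4 4*x^6 dx = 65536/7;  ∫_0^4 -12*x^4 dx = -12288/5;  ∫_0^4 -8*x^3 dx = -512;
    ∫_0^4 9*x^2 dx = 192;  ∫_0^4 12*x dx = 96;  ∫_0^4 4 dx = 16.
  Sum: 65536/7 − 12288/5 − 512 + 192 + 96 + 16 = 234384/35.
  ∫_0^4 u'(x)^2 dx = ∫_0^4 (36*x^4 - 36*x^2 + 9) dx. Term by term:
    ∫_0^4 36*x^4 dx = 36864/5;  ∫_0^4 -36*x^2 dx = -768;  ∫_0^4 9 dx = 36.
  Sum: 36864/5 − 768 + 36 = 33204/5.
Adding: ||u||_{H^1}^2 = 234384/35 + 33204/5 = 466812/35.


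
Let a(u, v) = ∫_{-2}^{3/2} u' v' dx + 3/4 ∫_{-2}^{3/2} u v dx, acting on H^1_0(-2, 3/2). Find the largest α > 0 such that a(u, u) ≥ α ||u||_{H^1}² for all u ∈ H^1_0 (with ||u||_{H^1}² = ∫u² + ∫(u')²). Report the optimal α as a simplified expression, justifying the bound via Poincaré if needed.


α = (147 + 16*π^2)/(4*(4*π^2 + 49))

Coercivity of a(·,·) on H^1_0(-2, 3/2) means a(u, u) ≥ α ||u||_{H^1}² for every u ∈ H^1_0.
The interval has length L = 7/2, and Poincaré/coercivity depend only on L. Here a(u, u) = ∫(u')² + (3/4)·∫u².
Here 0 < c = 3/4 < 1. The condition a(u,u) ≥ α||u||_{H^1}² reads (1−α)∫(u')² ≥ (α−c)∫u². Any admissible α is ≤ 1 (rapidly oscillating u have ∫u²/∫(u')² → 0), and α = 1 would force 0 ≥ (1−c)∫u², impossible since c < 1; so 1−α > 0. By the sharp Poincaré inequality on H^1_0 of an interval of length L, ∫(u')² ≥ (π/L)²∫u² with equality for the first sine mode sin(π(x−x₀)/L) (x₀ the left endpoint), so the inequality holds for all u iff (1−α)(π/L)² ≥ α − c, i.e. α ≤ ((π/L)² + c)/((π/L)² + 1) = (1 + c(L/π)²)/(1 + (L/π)²). With (π/L)² = 4*π^2/49 and c = 3/4, the largest admissible constant is α = ((π/L)² + c)/((π/L)² + 1).
Simplifying, α = (147 + 16*π^2)/(4*(4*π^2 + 49)).


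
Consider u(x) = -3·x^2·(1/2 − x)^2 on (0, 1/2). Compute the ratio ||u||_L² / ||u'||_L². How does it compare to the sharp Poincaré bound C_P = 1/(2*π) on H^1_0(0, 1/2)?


||u||_L² / ||u'||_L² = sqrt(3)/12 < C_P = 1/(2*π).

u(x) = -3·x^2·(1/2 − x)^2, so u'(x) = 3*x*(-8*x^2 + 6*x - 1)/2.
u(x) = -3·x^2·(1/2 − x)^2 vanishes at x = 0 and x = 1/2, so u ∈ H^1_0(0, 1/2). Differentiate via the product rule and integrate the resulting polynomials term by term.
  ∫_0^1/2 u² dx = ∫_0^1/2 (9*x^8 - 18*x^7 + 27*x^6/2 - 9*x^5/2 + 9*x^4/16) dx. Term by term:
    ∫_0^1/2 9*x^8 dx = 1/512;  ∫_0^1/2 -18*x^7 dx = -9/1024;  ∫_0^1/2 27*x^6/2 dx = 27/1792;
    ∫_0^1/2 -9*x^5/2 dx = -3/256;  ∫_0^1/2 9*x^4/16 dx = 9/2560.
  Sum: 1/512 − 9/1024 + 27/1792 − 3/256 + 9/2560 = 1/35840.
  ∫_0^1/2 (u')² dx = ∫_0^1/2 (144*x^6 - 216*x^5 + 117*x^4 - 27*x^3 + 9*x^2/4) dx. Term by term:
    ∫_0^1/2 144*x^6 dx = 9/56;  ∫_0^1/2 -216*x^5 dx = -9/16;  ∫_0^1/2 117*x^4 dx = 117/160;
    ∫_0^1/2 -27*x^3 dx = -27/64;  ∫_0^1/2 9*x^2/4 dx = 3/32.
  Sum: 9/56 − 9/16 + 117/160 − 27/64 + 3/32 = 3/2240.
∫_0^1/2 u² dx = 1/35840, so ||u||_L² = sqrt(35)/1120.
∫_0^1/2 (u')² dx = 3/2240, so ||u'||_L² = sqrt(105)/280.
Ratio ||u||_L² / ||u'||_L² = sqrt(3)/12.
Sharp Poincaré constant on H^1_0(0, 1/2) is C_P = L/π = 1/(2*π), achieved by sin(2*π·x).
A polynomial bump cannot attain the sharp Poincaré constant (only the first sine eigenfunction does), so the ratio is strictly less than C_P, consistent with ||u||_L² ≤ C_P ||u'||_L².


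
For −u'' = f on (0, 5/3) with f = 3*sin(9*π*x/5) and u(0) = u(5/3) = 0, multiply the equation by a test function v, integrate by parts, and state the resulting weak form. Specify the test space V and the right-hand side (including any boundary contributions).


V = H^1_0(0, 5/3) (so v(0) = v(5/3) = 0); weak form: ∫_0^5/3 u'v' dx = ∫_0^5/3 (3*sin(9*π*x/5)) v dx for all v ∈ V.

Multiply both sides by a test function v and integrate from 0 to 5/3:
  ∫_0^5/3 −u''(x) v(x) dx = ∫_0^5/3 f(x) v(x) dx.
Integrate the LHS by parts once:
  ∫_0^5/3 −u'' v dx = −[u'(x) v(x)]_0^5/3 + ∫_0^5/3 u'(x) v'(x) dx.
Thus ∫_0^5/3 u'(x) v'(x) dx = ∫_0^5/3 f(x) v(x) dx + [u'(x) v(x)]_0^5/3.
Choose V so that boundary terms are either known or forced to vanish.
u is Dirichlet: u(0) = u(5/3) = 0. Let V = H^1_0(0, 5/3); then v(0) = v(5/3) = 0, and [u' v]_0^5/3 = 0.
Weak formulation: find u (satisfying any essential BC) such that ∫_0^5/3 u'(x) v'(x) dx = ∫_0^5/3 f v dx for all v ∈ V.
Substituting f(x) = 3*sin(9*π*x/5), the right-hand side is ∫_0^5/3 (3*sin(9*π*x/5)) v dx.
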